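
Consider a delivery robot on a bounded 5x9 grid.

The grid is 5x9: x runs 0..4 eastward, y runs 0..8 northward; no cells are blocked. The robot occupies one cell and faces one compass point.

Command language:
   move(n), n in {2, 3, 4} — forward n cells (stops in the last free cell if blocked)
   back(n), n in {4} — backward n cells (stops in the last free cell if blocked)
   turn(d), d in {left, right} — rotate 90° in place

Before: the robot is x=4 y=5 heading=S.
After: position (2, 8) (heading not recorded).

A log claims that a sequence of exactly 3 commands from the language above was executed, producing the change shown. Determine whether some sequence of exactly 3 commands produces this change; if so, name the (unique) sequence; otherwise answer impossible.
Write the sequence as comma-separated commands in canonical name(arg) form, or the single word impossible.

key: back(4) runs into the grid edge before its full distance
begin: x=4 y=5 heading=S
[1] after back(4): x=4 y=8 heading=S
[2] after turn(right): x=4 y=8 heading=W
[3] after move(2): x=2 y=8 heading=W
uniquely the one of 216 3-step routes that fits.

back(4), turn(right), move(2)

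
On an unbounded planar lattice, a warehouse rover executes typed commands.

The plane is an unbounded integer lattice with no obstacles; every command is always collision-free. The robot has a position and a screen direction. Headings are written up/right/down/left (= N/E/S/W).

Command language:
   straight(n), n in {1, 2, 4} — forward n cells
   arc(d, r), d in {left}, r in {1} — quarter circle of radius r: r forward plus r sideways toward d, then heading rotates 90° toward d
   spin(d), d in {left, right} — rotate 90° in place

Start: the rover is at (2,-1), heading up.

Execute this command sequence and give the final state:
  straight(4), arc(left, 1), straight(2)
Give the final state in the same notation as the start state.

from: at (2,-1), heading up
t=1 straight(4) ⇒ at (2,3), heading up
t=2 arc(left, 1) ⇒ at (1,4), heading left
t=3 straight(2) ⇒ at (-1,4), heading left

at (-1,4), heading left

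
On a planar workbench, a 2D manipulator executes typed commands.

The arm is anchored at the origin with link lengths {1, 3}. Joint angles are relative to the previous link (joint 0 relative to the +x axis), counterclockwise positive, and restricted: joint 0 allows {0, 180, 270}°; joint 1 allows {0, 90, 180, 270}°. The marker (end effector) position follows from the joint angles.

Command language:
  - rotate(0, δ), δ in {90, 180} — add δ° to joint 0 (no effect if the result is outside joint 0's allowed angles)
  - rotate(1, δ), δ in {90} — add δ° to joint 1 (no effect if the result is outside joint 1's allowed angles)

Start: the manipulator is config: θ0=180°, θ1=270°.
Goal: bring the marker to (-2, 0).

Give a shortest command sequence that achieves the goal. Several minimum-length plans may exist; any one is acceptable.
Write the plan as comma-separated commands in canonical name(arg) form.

t0: config: θ0=180°, θ1=270°
t=1 rotate(1, 90) ⇒ config: θ0=180°, θ1=0°
t=2 rotate(1, 90) ⇒ config: θ0=180°, θ1=90°
t=3 rotate(1, 90) ⇒ config: θ0=180°, θ1=180°
t=4 rotate(0, 180) ⇒ config: θ0=0°, θ1=180°
nothing shorter than 4 reaches the goal.

rotate(1, 90), rotate(1, 90), rotate(1, 90), rotate(0, 180)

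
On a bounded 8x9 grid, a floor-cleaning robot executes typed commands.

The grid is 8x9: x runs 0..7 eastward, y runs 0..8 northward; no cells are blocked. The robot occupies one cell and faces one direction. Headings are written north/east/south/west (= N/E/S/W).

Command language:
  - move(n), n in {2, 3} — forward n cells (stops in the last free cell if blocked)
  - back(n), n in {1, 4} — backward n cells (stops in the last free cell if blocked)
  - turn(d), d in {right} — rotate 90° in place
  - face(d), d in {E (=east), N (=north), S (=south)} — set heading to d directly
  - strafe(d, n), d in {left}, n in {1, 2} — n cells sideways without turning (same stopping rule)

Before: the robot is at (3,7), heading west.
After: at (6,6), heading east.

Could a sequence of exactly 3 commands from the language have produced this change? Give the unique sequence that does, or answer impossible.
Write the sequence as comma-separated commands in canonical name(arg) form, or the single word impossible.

strafe(left, 1), face(E), move(3)

key: running move(3) before strafe(left, 1) would end elsewhere — order is forced
start: at (3,7), heading west
1. strafe(left, 1) → at (3,6), heading west
2. face(E) → at (3,6), heading east
3. move(3) → at (6,6), heading east
no other 3-command option fits: unique.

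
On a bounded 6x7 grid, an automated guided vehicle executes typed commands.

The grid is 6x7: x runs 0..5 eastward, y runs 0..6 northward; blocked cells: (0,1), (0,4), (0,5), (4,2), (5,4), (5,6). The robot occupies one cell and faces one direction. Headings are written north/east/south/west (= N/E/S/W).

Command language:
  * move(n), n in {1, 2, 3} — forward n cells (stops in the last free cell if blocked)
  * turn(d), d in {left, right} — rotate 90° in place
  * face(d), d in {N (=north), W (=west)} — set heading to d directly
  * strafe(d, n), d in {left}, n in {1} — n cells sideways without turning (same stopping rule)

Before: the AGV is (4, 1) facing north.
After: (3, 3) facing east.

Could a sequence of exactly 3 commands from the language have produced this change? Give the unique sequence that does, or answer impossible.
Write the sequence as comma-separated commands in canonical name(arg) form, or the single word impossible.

strafe(left, 1), move(2), turn(right)

key: order matters: swapping strafe(left, 1) and turn(right) lands elsewhere
from: (4, 1) facing north
step 1 (strafe(left, 1)): (3, 1) facing north
step 2 (move(2)): (3, 3) facing north
step 3 (turn(right)): (3, 3) facing east
all 512 alternatives checked — unique.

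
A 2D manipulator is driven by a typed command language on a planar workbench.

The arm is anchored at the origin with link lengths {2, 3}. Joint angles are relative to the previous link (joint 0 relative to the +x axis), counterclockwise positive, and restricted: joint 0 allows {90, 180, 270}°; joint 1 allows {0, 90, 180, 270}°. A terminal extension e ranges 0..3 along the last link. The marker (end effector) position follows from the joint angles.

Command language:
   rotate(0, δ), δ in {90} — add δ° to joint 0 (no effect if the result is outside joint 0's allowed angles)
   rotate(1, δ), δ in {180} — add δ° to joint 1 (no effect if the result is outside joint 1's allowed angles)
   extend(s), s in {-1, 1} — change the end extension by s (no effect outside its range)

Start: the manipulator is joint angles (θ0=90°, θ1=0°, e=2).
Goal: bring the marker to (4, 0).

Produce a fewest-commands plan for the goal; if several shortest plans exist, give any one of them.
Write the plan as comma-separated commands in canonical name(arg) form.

extend(1), rotate(1, 180), rotate(0, 90)

start: joint angles (θ0=90°, θ1=0°, e=2)
t=1 extend(1) ⇒ joint angles (θ0=90°, θ1=0°, e=3)
t=2 rotate(1, 180) ⇒ joint angles (θ0=90°, θ1=180°, e=3)
t=3 rotate(0, 90) ⇒ joint angles (θ0=180°, θ1=180°, e=3)
no 2-step plan works, so 3 is optimal.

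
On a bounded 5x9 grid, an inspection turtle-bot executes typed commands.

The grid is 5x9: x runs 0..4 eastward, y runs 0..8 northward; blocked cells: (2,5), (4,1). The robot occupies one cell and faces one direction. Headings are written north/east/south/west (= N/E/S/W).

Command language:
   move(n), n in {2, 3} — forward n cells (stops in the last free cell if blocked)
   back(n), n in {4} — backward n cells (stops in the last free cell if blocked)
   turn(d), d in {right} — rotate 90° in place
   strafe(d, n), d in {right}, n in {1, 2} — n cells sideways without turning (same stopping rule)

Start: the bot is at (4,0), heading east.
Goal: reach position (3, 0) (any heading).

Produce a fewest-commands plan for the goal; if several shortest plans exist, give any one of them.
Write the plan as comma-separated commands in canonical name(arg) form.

initial: at (4,0), heading east
t=1 back(4) ⇒ at (0,0), heading east
t=2 move(3) ⇒ at (3,0), heading east
shorter routes all fall short; 2 is best.

back(4), move(3)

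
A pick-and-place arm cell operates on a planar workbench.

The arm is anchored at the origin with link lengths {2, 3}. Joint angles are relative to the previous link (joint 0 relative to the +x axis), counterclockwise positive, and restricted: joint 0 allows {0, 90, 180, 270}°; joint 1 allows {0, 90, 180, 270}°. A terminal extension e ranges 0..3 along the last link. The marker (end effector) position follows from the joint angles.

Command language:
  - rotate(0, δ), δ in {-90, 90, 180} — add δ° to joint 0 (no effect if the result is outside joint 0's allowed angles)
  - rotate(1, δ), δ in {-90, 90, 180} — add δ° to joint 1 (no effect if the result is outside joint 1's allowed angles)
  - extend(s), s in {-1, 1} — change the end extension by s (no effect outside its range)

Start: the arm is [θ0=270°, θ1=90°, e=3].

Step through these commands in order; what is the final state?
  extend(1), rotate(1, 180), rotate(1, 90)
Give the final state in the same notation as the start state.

from: [θ0=270°, θ1=90°, e=3]
step 1 (extend(1)): [θ0=270°, θ1=90°, e=3]
step 2 (rotate(1, 180)): [θ0=270°, θ1=270°, e=3]
step 3 (rotate(1, 90)): [θ0=270°, θ1=0°, e=3]

[θ0=270°, θ1=0°, e=3]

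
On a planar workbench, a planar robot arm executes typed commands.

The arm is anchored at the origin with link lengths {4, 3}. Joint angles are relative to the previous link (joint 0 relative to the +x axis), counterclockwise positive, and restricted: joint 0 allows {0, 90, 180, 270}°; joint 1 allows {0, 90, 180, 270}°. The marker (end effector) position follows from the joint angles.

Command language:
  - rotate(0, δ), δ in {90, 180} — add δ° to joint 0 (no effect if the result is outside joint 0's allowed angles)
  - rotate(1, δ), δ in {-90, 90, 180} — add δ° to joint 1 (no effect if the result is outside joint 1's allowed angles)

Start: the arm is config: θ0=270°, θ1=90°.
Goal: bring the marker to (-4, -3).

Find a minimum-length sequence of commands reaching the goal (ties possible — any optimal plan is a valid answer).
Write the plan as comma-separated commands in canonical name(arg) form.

begin: config: θ0=270°, θ1=90°
t=1 rotate(0, 90) ⇒ config: θ0=0°, θ1=90°
t=2 rotate(0, 180) ⇒ config: θ0=180°, θ1=90°
minimal: 2 command(s), checked below 2.

rotate(0, 90), rotate(0, 180)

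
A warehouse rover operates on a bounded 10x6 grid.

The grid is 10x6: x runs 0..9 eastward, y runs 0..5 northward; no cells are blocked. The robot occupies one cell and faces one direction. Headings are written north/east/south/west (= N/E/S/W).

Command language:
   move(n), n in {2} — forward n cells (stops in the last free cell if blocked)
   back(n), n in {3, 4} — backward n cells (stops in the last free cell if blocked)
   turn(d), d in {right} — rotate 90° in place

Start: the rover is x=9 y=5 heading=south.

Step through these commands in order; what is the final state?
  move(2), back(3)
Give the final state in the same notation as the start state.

from: x=9 y=5 heading=south
step 1 (move(2)): x=9 y=3 heading=south
step 2 (back(3)): x=9 y=5 heading=south

x=9 y=5 heading=south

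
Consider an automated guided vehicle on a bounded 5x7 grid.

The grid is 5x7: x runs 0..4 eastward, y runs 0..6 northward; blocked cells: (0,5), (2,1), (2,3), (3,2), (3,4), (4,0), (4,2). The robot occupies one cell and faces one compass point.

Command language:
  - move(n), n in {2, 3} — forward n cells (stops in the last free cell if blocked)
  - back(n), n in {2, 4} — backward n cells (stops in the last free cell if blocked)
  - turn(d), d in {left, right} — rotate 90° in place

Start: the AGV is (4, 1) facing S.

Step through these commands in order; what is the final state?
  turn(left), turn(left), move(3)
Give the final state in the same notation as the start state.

(4, 1) facing N

t0: (4, 1) facing S
step 1 (turn(left)): (4, 1) facing E
step 2 (turn(left)): (4, 1) facing N
step 3 (move(3)): (4, 1) facing N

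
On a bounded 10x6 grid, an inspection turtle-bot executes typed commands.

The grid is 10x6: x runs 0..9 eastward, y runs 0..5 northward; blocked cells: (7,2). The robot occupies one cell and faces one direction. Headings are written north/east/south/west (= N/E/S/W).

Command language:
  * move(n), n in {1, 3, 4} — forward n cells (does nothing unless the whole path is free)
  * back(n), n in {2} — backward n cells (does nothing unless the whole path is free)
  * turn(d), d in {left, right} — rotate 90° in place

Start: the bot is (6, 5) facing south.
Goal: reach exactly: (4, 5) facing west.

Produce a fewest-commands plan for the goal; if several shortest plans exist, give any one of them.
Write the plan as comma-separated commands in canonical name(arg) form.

start: (6, 5) facing south
[1] after turn(right): (6, 5) facing west
[2] after back(2): (8, 5) facing west
[3] after move(4): (4, 5) facing west
nothing shorter than 3 reaches the goal.

turn(right), back(2), move(4)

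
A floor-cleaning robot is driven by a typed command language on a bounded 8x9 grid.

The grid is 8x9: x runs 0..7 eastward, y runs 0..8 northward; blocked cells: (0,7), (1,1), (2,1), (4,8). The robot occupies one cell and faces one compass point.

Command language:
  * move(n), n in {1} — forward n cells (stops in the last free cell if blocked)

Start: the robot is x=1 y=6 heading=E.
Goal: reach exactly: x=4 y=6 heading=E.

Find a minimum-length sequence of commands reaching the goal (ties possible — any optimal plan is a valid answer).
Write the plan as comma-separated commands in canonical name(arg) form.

move(1), move(1), move(1)

from: x=1 y=6 heading=E
step 1 (move(1)): x=2 y=6 heading=E
step 2 (move(1)): x=3 y=6 heading=E
step 3 (move(1)): x=4 y=6 heading=E
no 2-step plan works, so 3 is optimal.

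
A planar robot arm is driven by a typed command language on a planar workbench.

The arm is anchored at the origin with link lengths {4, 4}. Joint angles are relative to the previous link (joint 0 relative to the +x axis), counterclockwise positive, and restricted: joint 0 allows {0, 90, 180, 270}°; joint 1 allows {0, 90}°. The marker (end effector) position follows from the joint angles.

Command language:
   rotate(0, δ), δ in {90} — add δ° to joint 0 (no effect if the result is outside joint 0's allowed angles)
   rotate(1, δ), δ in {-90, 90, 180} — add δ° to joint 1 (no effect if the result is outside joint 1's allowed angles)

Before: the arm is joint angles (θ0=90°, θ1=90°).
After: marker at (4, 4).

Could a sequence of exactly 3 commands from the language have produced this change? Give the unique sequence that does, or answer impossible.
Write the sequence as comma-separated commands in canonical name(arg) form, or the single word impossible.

rotate(0, 90), rotate(0, 90), rotate(0, 90)

begin: joint angles (θ0=90°, θ1=90°)
t=1 rotate(0, 90) ⇒ joint angles (θ0=180°, θ1=90°)
t=2 rotate(0, 90) ⇒ joint angles (θ0=270°, θ1=90°)
t=3 rotate(0, 90) ⇒ joint angles (θ0=0°, θ1=90°)
uniquely the one of 64 3-step routes that fits.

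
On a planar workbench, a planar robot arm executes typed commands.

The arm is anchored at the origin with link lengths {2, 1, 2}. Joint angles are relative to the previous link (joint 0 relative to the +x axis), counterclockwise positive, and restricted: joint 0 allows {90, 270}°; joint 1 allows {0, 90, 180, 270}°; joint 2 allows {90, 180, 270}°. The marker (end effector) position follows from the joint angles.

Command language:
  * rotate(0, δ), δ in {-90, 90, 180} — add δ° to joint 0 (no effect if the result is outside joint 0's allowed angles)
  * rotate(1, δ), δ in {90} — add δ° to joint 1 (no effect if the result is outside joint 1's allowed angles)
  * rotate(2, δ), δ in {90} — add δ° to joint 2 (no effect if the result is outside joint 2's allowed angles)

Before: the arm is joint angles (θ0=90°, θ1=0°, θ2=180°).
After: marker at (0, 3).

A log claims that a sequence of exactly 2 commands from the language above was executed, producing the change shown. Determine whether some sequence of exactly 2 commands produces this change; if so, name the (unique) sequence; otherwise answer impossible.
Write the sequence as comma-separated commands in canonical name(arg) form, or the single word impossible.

begin: joint angles (θ0=90°, θ1=0°, θ2=180°)
t=1 rotate(1, 90) ⇒ joint angles (θ0=90°, θ1=90°, θ2=180°)
t=2 rotate(1, 90) ⇒ joint angles (θ0=90°, θ1=180°, θ2=180°)
no rival 2-sequence matches.

rotate(1, 90), rotate(1, 90)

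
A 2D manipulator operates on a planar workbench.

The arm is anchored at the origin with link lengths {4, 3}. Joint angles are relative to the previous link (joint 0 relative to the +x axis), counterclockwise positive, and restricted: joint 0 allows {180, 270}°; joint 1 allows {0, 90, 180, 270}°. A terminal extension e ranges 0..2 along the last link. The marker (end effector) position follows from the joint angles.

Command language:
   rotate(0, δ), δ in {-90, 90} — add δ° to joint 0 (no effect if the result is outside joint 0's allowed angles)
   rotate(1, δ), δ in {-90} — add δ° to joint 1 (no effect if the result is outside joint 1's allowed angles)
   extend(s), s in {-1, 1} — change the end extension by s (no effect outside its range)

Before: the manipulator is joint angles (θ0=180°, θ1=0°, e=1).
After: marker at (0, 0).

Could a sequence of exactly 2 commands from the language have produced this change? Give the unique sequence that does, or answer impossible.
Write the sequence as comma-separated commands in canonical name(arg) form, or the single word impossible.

rotate(1, -90), rotate(1, -90)

initial: joint angles (θ0=180°, θ1=0°, e=1)
1. rotate(1, -90) → joint angles (θ0=180°, θ1=270°, e=1)
2. rotate(1, -90) → joint angles (θ0=180°, θ1=180°, e=1)
no other 2-command option fits: unique.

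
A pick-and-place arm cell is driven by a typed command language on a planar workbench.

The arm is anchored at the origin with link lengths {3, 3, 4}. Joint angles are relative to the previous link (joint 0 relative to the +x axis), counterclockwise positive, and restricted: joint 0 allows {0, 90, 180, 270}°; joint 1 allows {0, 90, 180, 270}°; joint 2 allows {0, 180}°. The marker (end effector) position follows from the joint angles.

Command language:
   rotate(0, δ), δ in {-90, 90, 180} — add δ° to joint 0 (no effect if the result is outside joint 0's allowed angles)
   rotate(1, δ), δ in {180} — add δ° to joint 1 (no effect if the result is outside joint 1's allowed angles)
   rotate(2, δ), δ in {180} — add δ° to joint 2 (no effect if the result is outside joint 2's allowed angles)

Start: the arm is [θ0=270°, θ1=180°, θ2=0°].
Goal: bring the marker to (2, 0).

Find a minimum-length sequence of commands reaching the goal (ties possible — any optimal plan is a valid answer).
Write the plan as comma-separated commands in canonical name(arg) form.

initial: [θ0=270°, θ1=180°, θ2=0°]
step 1 (rotate(1, 180)): [θ0=270°, θ1=0°, θ2=0°]
step 2 (rotate(0, 90)): [θ0=0°, θ1=0°, θ2=0°]
step 3 (rotate(2, 180)): [θ0=0°, θ1=0°, θ2=180°]
shorter routes all fall short; 3 is best.

rotate(1, 180), rotate(0, 90), rotate(2, 180)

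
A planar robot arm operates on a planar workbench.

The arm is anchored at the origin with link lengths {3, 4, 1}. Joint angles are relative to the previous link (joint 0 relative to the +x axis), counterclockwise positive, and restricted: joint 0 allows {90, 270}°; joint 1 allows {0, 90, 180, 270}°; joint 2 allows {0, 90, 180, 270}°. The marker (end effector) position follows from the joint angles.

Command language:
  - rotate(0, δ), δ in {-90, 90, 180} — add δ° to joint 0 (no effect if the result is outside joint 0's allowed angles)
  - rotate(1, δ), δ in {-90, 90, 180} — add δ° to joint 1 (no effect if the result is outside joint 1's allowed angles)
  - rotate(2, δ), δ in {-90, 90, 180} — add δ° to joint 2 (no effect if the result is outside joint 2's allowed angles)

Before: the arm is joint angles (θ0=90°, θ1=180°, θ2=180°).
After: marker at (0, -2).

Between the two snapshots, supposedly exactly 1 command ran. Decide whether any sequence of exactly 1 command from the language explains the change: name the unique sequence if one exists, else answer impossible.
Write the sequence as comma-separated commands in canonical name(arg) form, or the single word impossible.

rotate(2, 180)

t0: joint angles (θ0=90°, θ1=180°, θ2=180°)
[1] after rotate(2, 180): joint angles (θ0=90°, θ1=180°, θ2=0°)
no other 1-command option fits: unique.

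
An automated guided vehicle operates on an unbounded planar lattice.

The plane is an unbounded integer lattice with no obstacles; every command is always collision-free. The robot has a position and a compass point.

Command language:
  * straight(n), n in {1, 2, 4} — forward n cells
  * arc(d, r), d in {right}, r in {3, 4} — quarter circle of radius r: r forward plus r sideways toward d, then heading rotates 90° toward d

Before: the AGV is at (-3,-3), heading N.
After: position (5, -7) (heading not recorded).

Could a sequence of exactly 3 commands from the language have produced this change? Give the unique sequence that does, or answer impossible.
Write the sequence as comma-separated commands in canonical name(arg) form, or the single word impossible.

arc(right, 4), arc(right, 4), straight(4)

key: running straight(4) before arc(right, 4) would end elsewhere — order is forced
start: at (-3,-3), heading N
step 1 (arc(right, 4)): at (1,1), heading E
step 2 (arc(right, 4)): at (5,-3), heading S
step 3 (straight(4)): at (5,-7), heading S
uniquely the one of 125 3-step routes that fits.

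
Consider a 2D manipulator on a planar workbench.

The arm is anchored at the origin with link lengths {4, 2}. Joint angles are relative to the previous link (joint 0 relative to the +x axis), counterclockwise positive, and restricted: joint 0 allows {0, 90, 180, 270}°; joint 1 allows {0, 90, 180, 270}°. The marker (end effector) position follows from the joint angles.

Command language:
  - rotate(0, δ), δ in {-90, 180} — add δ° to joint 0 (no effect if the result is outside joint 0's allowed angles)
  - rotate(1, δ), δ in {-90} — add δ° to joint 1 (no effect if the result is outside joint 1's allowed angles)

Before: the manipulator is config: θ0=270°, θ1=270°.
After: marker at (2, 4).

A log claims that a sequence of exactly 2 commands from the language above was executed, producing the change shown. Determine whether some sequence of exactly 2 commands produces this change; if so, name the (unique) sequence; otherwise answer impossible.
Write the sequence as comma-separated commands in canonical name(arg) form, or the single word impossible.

start: config: θ0=270°, θ1=270°
[1] after rotate(0, -90): config: θ0=180°, θ1=270°
[2] after rotate(0, -90): config: θ0=90°, θ1=270°
uniquely the one of 9 2-step routes that fits.

rotate(0, -90), rotate(0, -90)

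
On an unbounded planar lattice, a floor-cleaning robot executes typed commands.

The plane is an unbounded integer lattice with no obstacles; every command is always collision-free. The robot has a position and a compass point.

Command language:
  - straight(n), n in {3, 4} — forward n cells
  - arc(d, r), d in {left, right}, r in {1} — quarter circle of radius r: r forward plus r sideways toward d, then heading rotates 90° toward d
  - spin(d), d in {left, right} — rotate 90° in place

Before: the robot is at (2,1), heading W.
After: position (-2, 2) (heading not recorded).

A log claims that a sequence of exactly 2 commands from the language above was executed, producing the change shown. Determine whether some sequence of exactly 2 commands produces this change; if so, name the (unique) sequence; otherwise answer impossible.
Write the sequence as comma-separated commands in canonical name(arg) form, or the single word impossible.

key: running arc(right, 1) before straight(3) would end elsewhere — order is forced
t0: at (2,1), heading W
step 1 (straight(3)): at (-1,1), heading W
step 2 (arc(right, 1)): at (-2,2), heading N
uniquely the one of 36 2-step routes that fits.

straight(3), arc(right, 1)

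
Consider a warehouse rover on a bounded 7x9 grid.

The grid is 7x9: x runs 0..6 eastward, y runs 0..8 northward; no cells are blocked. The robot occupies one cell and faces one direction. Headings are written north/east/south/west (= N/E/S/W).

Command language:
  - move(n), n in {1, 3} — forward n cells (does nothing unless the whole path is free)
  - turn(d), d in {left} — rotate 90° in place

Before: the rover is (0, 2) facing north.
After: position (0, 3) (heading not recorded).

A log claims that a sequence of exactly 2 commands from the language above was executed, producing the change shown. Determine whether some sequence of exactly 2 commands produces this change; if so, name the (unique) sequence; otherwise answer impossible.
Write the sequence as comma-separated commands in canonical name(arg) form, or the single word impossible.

key: running turn(left) before move(1) would end elsewhere — order is forced
initial: (0, 2) facing north
1. move(1) → (0, 3) facing north
2. turn(left) → (0, 3) facing west
no other 2-command option fits: unique.

move(1), turn(left)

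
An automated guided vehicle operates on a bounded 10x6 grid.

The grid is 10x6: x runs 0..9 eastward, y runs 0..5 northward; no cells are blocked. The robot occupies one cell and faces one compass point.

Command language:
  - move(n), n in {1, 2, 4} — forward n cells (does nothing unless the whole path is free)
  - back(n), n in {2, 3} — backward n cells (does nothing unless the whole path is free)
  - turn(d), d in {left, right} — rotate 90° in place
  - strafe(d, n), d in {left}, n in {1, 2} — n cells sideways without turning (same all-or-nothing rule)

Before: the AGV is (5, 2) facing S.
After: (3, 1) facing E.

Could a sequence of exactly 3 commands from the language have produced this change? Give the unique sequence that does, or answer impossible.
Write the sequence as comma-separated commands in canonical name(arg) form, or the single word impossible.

key: order matters: swapping move(1) and back(2) lands elsewhere
start: (5, 2) facing S
1. move(1) → (5, 1) facing S
2. turn(left) → (5, 1) facing E
3. back(2) → (3, 1) facing E
all 729 alternatives checked — unique.

move(1), turn(left), back(2)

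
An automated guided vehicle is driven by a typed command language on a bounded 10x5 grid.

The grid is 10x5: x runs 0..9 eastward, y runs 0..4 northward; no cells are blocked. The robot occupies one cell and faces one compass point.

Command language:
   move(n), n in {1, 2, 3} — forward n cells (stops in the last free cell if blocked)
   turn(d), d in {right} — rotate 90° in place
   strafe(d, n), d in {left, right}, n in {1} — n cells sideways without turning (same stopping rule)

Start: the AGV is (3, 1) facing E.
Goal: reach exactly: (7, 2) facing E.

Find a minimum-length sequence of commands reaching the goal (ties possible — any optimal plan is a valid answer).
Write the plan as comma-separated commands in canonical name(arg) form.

begin: (3, 1) facing E
step 1 (strafe(left, 1)): (3, 2) facing E
step 2 (move(2)): (5, 2) facing E
step 3 (move(2)): (7, 2) facing E
minimal: 3 command(s), checked below 3.

strafe(left, 1), move(2), move(2)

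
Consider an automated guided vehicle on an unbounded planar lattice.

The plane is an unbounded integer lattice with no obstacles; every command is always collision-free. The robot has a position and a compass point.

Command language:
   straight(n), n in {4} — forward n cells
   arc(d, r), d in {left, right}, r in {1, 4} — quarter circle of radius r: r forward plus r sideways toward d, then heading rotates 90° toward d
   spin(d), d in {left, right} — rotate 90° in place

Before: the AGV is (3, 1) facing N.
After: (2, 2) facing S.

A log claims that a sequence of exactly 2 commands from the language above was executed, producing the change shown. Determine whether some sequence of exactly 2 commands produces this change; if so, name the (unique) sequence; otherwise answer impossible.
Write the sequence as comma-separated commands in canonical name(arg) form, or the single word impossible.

key: order matters: swapping arc(left, 1) and spin(left) lands elsewhere
from: (3, 1) facing N
1. arc(left, 1) → (2, 2) facing W
2. spin(left) → (2, 2) facing S
no rival 2-sequence matches.

arc(left, 1), spin(left)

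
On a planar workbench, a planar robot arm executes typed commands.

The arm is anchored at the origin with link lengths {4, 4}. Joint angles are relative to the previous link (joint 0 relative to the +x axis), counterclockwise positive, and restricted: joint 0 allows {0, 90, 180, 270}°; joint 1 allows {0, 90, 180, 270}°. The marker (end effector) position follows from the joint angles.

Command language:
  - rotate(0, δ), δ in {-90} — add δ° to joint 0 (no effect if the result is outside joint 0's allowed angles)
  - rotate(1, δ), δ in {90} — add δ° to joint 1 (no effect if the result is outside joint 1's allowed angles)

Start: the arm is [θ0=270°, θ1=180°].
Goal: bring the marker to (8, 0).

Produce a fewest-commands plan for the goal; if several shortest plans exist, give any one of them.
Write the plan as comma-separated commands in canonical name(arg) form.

rotate(1, 90), rotate(1, 90), rotate(0, -90), rotate(0, -90), rotate(0, -90)

start: [θ0=270°, θ1=180°]
step 1 (rotate(1, 90)): [θ0=270°, θ1=270°]
step 2 (rotate(1, 90)): [θ0=270°, θ1=0°]
step 3 (rotate(0, -90)): [θ0=180°, θ1=0°]
step 4 (rotate(0, -90)): [θ0=90°, θ1=0°]
step 5 (rotate(0, -90)): [θ0=0°, θ1=0°]
no 4-step plan works, so 5 is optimal.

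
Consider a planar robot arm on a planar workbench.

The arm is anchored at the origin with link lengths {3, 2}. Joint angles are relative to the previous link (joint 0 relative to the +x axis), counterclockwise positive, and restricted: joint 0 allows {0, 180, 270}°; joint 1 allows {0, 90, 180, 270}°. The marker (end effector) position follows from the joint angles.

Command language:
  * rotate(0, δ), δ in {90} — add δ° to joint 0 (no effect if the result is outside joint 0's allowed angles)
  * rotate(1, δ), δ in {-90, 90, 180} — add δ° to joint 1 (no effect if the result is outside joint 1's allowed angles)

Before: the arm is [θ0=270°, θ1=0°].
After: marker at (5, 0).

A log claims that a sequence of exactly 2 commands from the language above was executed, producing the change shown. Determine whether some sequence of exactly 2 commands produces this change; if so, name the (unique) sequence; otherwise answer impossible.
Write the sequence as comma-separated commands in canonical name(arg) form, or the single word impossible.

from: [θ0=270°, θ1=0°]
[1] after rotate(0, 90): [θ0=0°, θ1=0°]
[2] after rotate(0, 90): [θ0=0°, θ1=0°]
all 16 alternatives checked — unique.

rotate(0, 90), rotate(0, 90)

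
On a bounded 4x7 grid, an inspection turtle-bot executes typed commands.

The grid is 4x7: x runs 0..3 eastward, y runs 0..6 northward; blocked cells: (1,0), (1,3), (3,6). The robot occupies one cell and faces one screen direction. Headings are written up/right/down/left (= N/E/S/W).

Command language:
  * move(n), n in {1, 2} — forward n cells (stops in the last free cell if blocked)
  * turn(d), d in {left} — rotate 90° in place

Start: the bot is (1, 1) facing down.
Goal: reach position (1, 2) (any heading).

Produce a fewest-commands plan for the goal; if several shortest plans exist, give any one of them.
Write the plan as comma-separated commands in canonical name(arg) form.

t0: (1, 1) facing down
step 1 (turn(left)): (1, 1) facing right
step 2 (turn(left)): (1, 1) facing up
step 3 (move(1)): (1, 2) facing up
no 2-step plan works, so 3 is optimal.

turn(left), turn(left), move(1)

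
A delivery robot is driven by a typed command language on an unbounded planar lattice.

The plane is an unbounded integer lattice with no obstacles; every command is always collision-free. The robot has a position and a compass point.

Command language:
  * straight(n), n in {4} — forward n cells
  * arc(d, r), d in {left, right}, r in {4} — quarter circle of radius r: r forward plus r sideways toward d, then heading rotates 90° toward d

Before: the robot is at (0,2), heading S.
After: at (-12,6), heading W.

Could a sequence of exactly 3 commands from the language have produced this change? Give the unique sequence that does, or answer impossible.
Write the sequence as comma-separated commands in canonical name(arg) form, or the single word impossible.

arc(right, 4), arc(right, 4), arc(left, 4)

key: position moved to (-12,6) AND the heading swung to W — translation plus rotation needed
begin: at (0,2), heading S
[1] after arc(right, 4): at (-4,-2), heading W
[2] after arc(right, 4): at (-8,2), heading N
[3] after arc(left, 4): at (-12,6), heading W
uniquely the one of 27 3-step routes that fits.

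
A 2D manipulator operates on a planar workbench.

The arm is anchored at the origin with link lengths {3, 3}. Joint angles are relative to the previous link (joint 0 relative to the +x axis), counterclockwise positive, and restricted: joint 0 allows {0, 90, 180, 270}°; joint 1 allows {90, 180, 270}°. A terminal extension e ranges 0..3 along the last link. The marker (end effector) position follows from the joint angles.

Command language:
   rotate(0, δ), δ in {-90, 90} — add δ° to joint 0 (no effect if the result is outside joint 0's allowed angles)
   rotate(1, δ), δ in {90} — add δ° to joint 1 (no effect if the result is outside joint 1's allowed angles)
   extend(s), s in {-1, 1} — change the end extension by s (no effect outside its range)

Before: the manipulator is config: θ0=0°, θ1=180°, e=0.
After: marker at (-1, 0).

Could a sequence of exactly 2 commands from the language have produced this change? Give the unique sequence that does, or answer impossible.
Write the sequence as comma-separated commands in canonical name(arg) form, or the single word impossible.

key: running extend(1) before extend(-1) would end elsewhere — order is forced
begin: config: θ0=0°, θ1=180°, e=0
1. extend(-1) → config: θ0=0°, θ1=180°, e=0
2. extend(1) → config: θ0=0°, θ1=180°, e=1
no rival 2-sequence matches.

extend(-1), extend(1)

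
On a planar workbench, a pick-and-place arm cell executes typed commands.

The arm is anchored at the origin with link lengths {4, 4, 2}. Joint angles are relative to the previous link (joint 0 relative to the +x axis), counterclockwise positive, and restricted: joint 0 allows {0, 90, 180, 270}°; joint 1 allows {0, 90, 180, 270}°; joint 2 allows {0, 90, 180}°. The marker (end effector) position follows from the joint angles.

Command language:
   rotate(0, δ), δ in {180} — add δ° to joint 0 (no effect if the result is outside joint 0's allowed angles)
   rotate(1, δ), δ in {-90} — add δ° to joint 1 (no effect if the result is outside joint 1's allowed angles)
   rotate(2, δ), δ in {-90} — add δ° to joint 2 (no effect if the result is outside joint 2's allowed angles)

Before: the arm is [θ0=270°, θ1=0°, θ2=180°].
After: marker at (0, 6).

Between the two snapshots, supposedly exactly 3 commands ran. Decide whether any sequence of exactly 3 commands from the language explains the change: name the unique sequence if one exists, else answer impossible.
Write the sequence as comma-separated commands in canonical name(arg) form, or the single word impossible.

rotate(0, 180), rotate(0, 180), rotate(0, 180)

start: [θ0=270°, θ1=0°, θ2=180°]
t=1 rotate(0, 180) ⇒ [θ0=90°, θ1=0°, θ2=180°]
t=2 rotate(0, 180) ⇒ [θ0=270°, θ1=0°, θ2=180°]
t=3 rotate(0, 180) ⇒ [θ0=90°, θ1=0°, θ2=180°]
no rival 3-sequence matches.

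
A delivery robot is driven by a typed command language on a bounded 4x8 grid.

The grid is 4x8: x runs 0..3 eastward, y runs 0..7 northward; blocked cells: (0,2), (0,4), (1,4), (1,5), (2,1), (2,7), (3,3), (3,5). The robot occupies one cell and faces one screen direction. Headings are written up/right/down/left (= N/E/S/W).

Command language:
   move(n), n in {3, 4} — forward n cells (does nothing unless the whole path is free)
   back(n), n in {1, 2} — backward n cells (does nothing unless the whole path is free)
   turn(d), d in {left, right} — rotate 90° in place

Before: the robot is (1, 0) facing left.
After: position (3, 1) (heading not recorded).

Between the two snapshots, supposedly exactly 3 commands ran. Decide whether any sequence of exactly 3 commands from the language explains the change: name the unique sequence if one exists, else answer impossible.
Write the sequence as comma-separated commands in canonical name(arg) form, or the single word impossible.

back(2), turn(left), back(1)

key: order matters: swapping back(2) and back(1) lands elsewhere
start: (1, 0) facing left
step 1 (back(2)): (3, 0) facing left
step 2 (turn(left)): (3, 0) facing down
step 3 (back(1)): (3, 1) facing down
no other 3-command option fits: unique.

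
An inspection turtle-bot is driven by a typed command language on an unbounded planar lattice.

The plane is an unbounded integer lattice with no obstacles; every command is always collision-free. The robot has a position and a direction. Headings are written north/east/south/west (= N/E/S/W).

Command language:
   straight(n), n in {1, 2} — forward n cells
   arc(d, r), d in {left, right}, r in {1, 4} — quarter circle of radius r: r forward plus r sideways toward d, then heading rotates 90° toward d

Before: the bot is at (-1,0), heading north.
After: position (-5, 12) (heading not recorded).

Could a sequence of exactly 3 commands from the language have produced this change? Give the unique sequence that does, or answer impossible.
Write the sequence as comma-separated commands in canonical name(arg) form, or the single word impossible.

key: order matters: swapping arc(left, 4) and arc(right, 4) lands elsewhere
from: at (-1,0), heading north
step 1 (arc(left, 4)): at (-5,4), heading west
step 2 (arc(right, 4)): at (-9,8), heading north
step 3 (arc(right, 4)): at (-5,12), heading east
no rival 3-sequence matches.

arc(left, 4), arc(right, 4), arc(right, 4)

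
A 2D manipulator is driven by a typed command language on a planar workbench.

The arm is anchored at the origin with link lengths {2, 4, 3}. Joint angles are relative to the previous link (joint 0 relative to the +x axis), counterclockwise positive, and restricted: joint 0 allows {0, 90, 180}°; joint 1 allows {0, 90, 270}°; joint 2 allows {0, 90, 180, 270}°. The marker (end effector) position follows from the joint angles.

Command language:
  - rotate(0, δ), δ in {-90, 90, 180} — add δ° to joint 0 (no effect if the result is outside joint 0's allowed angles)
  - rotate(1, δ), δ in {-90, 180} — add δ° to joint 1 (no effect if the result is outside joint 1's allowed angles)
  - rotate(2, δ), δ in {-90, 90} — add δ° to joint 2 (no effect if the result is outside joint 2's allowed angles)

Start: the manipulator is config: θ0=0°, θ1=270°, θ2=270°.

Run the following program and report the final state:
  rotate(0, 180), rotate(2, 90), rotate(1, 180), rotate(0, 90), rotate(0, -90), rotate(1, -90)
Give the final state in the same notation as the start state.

begin: config: θ0=0°, θ1=270°, θ2=270°
step 1 (rotate(0, 180)): config: θ0=180°, θ1=270°, θ2=270°
step 2 (rotate(2, 90)): config: θ0=180°, θ1=270°, θ2=0°
step 3 (rotate(1, 180)): config: θ0=180°, θ1=90°, θ2=0°
step 4 (rotate(0, 90)): config: θ0=180°, θ1=90°, θ2=0°
step 5 (rotate(0, -90)): config: θ0=90°, θ1=90°, θ2=0°
step 6 (rotate(1, -90)): config: θ0=90°, θ1=0°, θ2=0°

config: θ0=90°, θ1=0°, θ2=0°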